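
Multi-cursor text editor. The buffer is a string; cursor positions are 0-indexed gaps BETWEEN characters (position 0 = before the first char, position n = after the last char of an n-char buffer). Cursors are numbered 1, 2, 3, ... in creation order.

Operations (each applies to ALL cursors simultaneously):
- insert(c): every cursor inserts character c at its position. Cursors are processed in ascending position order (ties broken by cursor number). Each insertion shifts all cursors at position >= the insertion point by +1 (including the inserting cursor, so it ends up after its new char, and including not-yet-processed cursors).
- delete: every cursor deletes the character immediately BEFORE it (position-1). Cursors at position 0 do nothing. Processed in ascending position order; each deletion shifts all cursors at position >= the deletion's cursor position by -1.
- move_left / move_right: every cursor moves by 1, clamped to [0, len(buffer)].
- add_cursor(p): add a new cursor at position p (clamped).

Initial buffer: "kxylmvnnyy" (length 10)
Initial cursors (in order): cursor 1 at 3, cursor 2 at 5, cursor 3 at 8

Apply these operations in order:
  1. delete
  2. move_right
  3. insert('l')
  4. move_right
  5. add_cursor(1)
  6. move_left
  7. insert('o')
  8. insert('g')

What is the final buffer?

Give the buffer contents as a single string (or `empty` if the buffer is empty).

After op 1 (delete): buffer="kxlvnyy" (len 7), cursors c1@2 c2@3 c3@5, authorship .......
After op 2 (move_right): buffer="kxlvnyy" (len 7), cursors c1@3 c2@4 c3@6, authorship .......
After op 3 (insert('l')): buffer="kxllvlnyly" (len 10), cursors c1@4 c2@6 c3@9, authorship ...1.2..3.
After op 4 (move_right): buffer="kxllvlnyly" (len 10), cursors c1@5 c2@7 c3@10, authorship ...1.2..3.
After op 5 (add_cursor(1)): buffer="kxllvlnyly" (len 10), cursors c4@1 c1@5 c2@7 c3@10, authorship ...1.2..3.
After op 6 (move_left): buffer="kxllvlnyly" (len 10), cursors c4@0 c1@4 c2@6 c3@9, authorship ...1.2..3.
After op 7 (insert('o')): buffer="okxllovlonyloy" (len 14), cursors c4@1 c1@6 c2@9 c3@13, authorship 4...11.22..33.
After op 8 (insert('g')): buffer="ogkxllogvlognylogy" (len 18), cursors c4@2 c1@8 c2@12 c3@17, authorship 44...111.222..333.

Answer: ogkxllogvlognylogy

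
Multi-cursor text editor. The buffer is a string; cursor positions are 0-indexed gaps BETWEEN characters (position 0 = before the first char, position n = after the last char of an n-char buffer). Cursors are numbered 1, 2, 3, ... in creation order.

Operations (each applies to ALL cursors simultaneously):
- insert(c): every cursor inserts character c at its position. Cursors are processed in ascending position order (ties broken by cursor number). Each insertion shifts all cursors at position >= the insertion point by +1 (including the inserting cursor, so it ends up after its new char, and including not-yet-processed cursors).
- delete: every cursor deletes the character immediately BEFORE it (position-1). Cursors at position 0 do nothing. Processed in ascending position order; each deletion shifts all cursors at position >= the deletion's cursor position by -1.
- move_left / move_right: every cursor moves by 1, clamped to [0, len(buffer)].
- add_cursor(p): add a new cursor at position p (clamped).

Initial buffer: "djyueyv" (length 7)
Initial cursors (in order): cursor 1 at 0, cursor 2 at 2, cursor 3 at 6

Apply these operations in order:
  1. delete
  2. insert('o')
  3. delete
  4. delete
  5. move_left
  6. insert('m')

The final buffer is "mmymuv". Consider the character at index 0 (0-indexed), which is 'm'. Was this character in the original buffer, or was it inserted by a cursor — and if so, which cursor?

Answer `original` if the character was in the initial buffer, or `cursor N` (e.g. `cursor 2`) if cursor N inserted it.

Answer: cursor 1

Derivation:
After op 1 (delete): buffer="dyuev" (len 5), cursors c1@0 c2@1 c3@4, authorship .....
After op 2 (insert('o')): buffer="odoyueov" (len 8), cursors c1@1 c2@3 c3@7, authorship 1.2...3.
After op 3 (delete): buffer="dyuev" (len 5), cursors c1@0 c2@1 c3@4, authorship .....
After op 4 (delete): buffer="yuv" (len 3), cursors c1@0 c2@0 c3@2, authorship ...
After op 5 (move_left): buffer="yuv" (len 3), cursors c1@0 c2@0 c3@1, authorship ...
After op 6 (insert('m')): buffer="mmymuv" (len 6), cursors c1@2 c2@2 c3@4, authorship 12.3..
Authorship (.=original, N=cursor N): 1 2 . 3 . .
Index 0: author = 1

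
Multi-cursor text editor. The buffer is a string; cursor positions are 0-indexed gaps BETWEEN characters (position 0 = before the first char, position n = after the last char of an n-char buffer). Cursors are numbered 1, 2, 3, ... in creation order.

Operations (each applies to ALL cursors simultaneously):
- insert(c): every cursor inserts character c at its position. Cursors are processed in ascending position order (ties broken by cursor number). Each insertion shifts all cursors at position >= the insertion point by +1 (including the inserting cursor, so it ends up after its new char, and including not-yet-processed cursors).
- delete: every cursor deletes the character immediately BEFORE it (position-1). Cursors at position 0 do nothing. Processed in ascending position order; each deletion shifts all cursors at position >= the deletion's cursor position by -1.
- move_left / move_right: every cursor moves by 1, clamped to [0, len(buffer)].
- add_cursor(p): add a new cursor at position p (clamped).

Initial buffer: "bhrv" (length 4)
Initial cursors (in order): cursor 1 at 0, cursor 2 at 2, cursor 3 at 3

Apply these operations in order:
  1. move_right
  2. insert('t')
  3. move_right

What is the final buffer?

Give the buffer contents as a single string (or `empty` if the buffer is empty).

Answer: bthrtvt

Derivation:
After op 1 (move_right): buffer="bhrv" (len 4), cursors c1@1 c2@3 c3@4, authorship ....
After op 2 (insert('t')): buffer="bthrtvt" (len 7), cursors c1@2 c2@5 c3@7, authorship .1..2.3
After op 3 (move_right): buffer="bthrtvt" (len 7), cursors c1@3 c2@6 c3@7, authorship .1..2.3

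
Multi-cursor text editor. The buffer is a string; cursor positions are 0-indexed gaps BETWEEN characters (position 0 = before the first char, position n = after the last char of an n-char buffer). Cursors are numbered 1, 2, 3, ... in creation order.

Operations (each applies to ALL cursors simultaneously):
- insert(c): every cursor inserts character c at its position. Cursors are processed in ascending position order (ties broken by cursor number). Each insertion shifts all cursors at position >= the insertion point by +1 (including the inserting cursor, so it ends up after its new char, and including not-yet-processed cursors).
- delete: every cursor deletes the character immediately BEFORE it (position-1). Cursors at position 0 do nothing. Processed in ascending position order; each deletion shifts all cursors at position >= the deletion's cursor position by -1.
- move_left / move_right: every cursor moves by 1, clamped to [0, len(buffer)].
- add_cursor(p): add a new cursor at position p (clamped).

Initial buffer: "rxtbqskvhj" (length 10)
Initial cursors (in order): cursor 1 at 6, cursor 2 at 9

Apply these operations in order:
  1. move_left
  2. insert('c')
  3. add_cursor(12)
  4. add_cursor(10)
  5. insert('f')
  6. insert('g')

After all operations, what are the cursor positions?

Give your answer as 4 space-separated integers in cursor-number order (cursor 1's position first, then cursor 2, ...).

Answer: 8 16 20 16

Derivation:
After op 1 (move_left): buffer="rxtbqskvhj" (len 10), cursors c1@5 c2@8, authorship ..........
After op 2 (insert('c')): buffer="rxtbqcskvchj" (len 12), cursors c1@6 c2@10, authorship .....1...2..
After op 3 (add_cursor(12)): buffer="rxtbqcskvchj" (len 12), cursors c1@6 c2@10 c3@12, authorship .....1...2..
After op 4 (add_cursor(10)): buffer="rxtbqcskvchj" (len 12), cursors c1@6 c2@10 c4@10 c3@12, authorship .....1...2..
After op 5 (insert('f')): buffer="rxtbqcfskvcffhjf" (len 16), cursors c1@7 c2@13 c4@13 c3@16, authorship .....11...224..3
After op 6 (insert('g')): buffer="rxtbqcfgskvcffgghjfg" (len 20), cursors c1@8 c2@16 c4@16 c3@20, authorship .....111...22424..33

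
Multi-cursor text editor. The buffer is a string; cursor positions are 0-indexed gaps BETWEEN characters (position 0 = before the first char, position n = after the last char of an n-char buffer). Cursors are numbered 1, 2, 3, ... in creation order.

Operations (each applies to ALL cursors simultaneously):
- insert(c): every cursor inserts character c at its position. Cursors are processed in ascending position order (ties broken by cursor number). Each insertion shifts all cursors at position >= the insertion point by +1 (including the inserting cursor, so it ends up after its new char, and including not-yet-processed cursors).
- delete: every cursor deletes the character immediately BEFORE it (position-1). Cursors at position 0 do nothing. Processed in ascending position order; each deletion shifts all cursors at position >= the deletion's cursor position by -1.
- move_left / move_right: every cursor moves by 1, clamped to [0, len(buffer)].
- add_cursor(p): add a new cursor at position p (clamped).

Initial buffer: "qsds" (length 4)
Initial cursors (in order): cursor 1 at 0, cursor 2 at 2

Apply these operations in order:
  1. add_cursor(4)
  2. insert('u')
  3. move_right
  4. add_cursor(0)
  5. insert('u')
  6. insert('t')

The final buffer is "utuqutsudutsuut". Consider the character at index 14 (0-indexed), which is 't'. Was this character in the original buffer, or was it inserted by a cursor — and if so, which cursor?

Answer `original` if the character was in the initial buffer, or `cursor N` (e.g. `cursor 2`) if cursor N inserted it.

Answer: cursor 3

Derivation:
After op 1 (add_cursor(4)): buffer="qsds" (len 4), cursors c1@0 c2@2 c3@4, authorship ....
After op 2 (insert('u')): buffer="uqsudsu" (len 7), cursors c1@1 c2@4 c3@7, authorship 1..2..3
After op 3 (move_right): buffer="uqsudsu" (len 7), cursors c1@2 c2@5 c3@7, authorship 1..2..3
After op 4 (add_cursor(0)): buffer="uqsudsu" (len 7), cursors c4@0 c1@2 c2@5 c3@7, authorship 1..2..3
After op 5 (insert('u')): buffer="uuqusudusuu" (len 11), cursors c4@1 c1@4 c2@8 c3@11, authorship 41.1.2.2.33
After op 6 (insert('t')): buffer="utuqutsudutsuut" (len 15), cursors c4@2 c1@6 c2@11 c3@15, authorship 441.11.2.22.333
Authorship (.=original, N=cursor N): 4 4 1 . 1 1 . 2 . 2 2 . 3 3 3
Index 14: author = 3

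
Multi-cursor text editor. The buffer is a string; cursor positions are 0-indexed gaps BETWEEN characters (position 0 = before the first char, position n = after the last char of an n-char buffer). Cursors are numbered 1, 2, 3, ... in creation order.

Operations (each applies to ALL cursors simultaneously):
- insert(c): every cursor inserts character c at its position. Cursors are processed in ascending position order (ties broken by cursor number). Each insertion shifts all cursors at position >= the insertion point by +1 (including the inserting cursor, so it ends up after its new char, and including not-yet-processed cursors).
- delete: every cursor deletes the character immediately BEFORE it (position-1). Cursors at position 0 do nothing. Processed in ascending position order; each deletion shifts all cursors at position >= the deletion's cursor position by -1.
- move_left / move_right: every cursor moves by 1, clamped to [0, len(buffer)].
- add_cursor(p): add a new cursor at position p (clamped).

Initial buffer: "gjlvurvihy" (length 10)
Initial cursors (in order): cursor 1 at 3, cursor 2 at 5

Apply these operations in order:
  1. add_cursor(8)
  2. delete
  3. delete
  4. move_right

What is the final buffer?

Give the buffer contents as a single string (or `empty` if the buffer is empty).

After op 1 (add_cursor(8)): buffer="gjlvurvihy" (len 10), cursors c1@3 c2@5 c3@8, authorship ..........
After op 2 (delete): buffer="gjvrvhy" (len 7), cursors c1@2 c2@3 c3@5, authorship .......
After op 3 (delete): buffer="grhy" (len 4), cursors c1@1 c2@1 c3@2, authorship ....
After op 4 (move_right): buffer="grhy" (len 4), cursors c1@2 c2@2 c3@3, authorship ....

Answer: grhy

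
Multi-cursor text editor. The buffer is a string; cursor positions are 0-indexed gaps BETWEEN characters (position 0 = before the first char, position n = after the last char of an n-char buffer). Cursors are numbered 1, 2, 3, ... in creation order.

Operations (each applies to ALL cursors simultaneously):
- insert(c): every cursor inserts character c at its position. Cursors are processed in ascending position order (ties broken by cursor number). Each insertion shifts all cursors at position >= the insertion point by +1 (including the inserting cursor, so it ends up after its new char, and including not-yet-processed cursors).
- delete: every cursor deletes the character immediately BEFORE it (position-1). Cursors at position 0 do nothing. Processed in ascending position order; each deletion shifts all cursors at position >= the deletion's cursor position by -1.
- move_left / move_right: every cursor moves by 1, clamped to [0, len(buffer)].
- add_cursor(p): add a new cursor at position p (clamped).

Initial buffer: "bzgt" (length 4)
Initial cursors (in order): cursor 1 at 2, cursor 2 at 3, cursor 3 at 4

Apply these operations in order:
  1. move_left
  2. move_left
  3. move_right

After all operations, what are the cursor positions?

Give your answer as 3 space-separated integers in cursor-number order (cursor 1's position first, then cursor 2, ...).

Answer: 1 2 3

Derivation:
After op 1 (move_left): buffer="bzgt" (len 4), cursors c1@1 c2@2 c3@3, authorship ....
After op 2 (move_left): buffer="bzgt" (len 4), cursors c1@0 c2@1 c3@2, authorship ....
After op 3 (move_right): buffer="bzgt" (len 4), cursors c1@1 c2@2 c3@3, authorship ....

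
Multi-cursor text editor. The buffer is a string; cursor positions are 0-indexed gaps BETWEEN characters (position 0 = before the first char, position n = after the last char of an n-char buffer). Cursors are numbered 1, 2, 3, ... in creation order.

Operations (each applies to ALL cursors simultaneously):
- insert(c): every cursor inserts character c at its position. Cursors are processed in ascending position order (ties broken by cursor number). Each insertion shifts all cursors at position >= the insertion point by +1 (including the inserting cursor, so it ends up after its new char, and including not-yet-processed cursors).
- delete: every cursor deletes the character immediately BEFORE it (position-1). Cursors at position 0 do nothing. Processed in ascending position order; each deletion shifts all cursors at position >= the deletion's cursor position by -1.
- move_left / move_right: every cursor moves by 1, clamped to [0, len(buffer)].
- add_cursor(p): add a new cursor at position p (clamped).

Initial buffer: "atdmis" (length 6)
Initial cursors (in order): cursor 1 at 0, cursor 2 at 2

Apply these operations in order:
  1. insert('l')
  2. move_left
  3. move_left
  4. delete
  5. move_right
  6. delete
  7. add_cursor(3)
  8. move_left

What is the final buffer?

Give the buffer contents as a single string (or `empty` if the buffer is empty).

After op 1 (insert('l')): buffer="latldmis" (len 8), cursors c1@1 c2@4, authorship 1..2....
After op 2 (move_left): buffer="latldmis" (len 8), cursors c1@0 c2@3, authorship 1..2....
After op 3 (move_left): buffer="latldmis" (len 8), cursors c1@0 c2@2, authorship 1..2....
After op 4 (delete): buffer="ltldmis" (len 7), cursors c1@0 c2@1, authorship 1.2....
After op 5 (move_right): buffer="ltldmis" (len 7), cursors c1@1 c2@2, authorship 1.2....
After op 6 (delete): buffer="ldmis" (len 5), cursors c1@0 c2@0, authorship 2....
After op 7 (add_cursor(3)): buffer="ldmis" (len 5), cursors c1@0 c2@0 c3@3, authorship 2....
After op 8 (move_left): buffer="ldmis" (len 5), cursors c1@0 c2@0 c3@2, authorship 2....

Answer: ldmis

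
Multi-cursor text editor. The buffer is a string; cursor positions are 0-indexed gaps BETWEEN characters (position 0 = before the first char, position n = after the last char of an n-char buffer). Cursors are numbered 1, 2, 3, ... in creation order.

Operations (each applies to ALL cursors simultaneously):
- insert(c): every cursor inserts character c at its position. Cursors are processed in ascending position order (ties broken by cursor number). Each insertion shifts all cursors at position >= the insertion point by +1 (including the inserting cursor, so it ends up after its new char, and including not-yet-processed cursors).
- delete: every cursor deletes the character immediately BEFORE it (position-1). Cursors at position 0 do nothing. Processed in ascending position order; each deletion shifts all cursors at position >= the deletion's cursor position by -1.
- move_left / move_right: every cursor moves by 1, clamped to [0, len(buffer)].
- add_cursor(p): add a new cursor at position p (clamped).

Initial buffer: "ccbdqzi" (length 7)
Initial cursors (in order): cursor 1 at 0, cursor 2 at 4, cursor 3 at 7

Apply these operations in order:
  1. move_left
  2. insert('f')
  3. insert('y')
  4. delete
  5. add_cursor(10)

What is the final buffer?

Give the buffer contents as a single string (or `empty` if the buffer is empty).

Answer: fccbfdqzfi

Derivation:
After op 1 (move_left): buffer="ccbdqzi" (len 7), cursors c1@0 c2@3 c3@6, authorship .......
After op 2 (insert('f')): buffer="fccbfdqzfi" (len 10), cursors c1@1 c2@5 c3@9, authorship 1...2...3.
After op 3 (insert('y')): buffer="fyccbfydqzfyi" (len 13), cursors c1@2 c2@7 c3@12, authorship 11...22...33.
After op 4 (delete): buffer="fccbfdqzfi" (len 10), cursors c1@1 c2@5 c3@9, authorship 1...2...3.
After op 5 (add_cursor(10)): buffer="fccbfdqzfi" (len 10), cursors c1@1 c2@5 c3@9 c4@10, authorship 1...2...3.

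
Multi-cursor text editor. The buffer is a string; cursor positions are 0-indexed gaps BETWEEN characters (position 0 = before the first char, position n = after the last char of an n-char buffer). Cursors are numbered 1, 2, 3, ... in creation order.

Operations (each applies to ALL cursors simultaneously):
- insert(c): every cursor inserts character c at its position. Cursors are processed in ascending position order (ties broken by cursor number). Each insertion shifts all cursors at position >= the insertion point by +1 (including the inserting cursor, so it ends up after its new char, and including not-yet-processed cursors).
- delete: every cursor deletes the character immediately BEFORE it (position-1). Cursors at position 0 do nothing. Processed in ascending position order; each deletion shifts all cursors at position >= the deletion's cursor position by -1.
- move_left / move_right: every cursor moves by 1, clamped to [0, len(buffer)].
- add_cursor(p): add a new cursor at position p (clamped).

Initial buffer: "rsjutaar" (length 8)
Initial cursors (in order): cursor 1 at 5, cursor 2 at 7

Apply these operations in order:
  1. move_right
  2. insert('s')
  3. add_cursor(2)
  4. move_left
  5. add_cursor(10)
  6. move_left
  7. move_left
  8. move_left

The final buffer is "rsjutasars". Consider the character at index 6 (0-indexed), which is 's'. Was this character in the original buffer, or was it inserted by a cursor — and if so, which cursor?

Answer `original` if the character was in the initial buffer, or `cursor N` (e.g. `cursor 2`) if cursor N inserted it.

Answer: cursor 1

Derivation:
After op 1 (move_right): buffer="rsjutaar" (len 8), cursors c1@6 c2@8, authorship ........
After op 2 (insert('s')): buffer="rsjutasars" (len 10), cursors c1@7 c2@10, authorship ......1..2
After op 3 (add_cursor(2)): buffer="rsjutasars" (len 10), cursors c3@2 c1@7 c2@10, authorship ......1..2
After op 4 (move_left): buffer="rsjutasars" (len 10), cursors c3@1 c1@6 c2@9, authorship ......1..2
After op 5 (add_cursor(10)): buffer="rsjutasars" (len 10), cursors c3@1 c1@6 c2@9 c4@10, authorship ......1..2
After op 6 (move_left): buffer="rsjutasars" (len 10), cursors c3@0 c1@5 c2@8 c4@9, authorship ......1..2
After op 7 (move_left): buffer="rsjutasars" (len 10), cursors c3@0 c1@4 c2@7 c4@8, authorship ......1..2
After op 8 (move_left): buffer="rsjutasars" (len 10), cursors c3@0 c1@3 c2@6 c4@7, authorship ......1..2
Authorship (.=original, N=cursor N): . . . . . . 1 . . 2
Index 6: author = 1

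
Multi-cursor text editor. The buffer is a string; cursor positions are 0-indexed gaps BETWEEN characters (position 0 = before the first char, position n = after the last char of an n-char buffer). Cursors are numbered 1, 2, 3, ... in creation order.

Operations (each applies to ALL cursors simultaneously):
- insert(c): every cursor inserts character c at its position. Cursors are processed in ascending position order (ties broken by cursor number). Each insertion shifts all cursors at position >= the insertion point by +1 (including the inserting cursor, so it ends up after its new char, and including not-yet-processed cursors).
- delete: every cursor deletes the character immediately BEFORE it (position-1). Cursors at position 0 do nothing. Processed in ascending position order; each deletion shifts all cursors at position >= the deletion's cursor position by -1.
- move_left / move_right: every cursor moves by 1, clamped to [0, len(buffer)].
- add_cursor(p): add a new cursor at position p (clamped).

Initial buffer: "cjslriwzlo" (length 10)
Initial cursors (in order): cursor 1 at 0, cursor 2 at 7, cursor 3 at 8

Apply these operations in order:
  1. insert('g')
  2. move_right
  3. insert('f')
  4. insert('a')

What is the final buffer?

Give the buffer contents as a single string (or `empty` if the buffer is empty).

Answer: gcfajslriwgzfaglfao

Derivation:
After op 1 (insert('g')): buffer="gcjslriwgzglo" (len 13), cursors c1@1 c2@9 c3@11, authorship 1.......2.3..
After op 2 (move_right): buffer="gcjslriwgzglo" (len 13), cursors c1@2 c2@10 c3@12, authorship 1.......2.3..
After op 3 (insert('f')): buffer="gcfjslriwgzfglfo" (len 16), cursors c1@3 c2@12 c3@15, authorship 1.1......2.23.3.
After op 4 (insert('a')): buffer="gcfajslriwgzfaglfao" (len 19), cursors c1@4 c2@14 c3@18, authorship 1.11......2.223.33.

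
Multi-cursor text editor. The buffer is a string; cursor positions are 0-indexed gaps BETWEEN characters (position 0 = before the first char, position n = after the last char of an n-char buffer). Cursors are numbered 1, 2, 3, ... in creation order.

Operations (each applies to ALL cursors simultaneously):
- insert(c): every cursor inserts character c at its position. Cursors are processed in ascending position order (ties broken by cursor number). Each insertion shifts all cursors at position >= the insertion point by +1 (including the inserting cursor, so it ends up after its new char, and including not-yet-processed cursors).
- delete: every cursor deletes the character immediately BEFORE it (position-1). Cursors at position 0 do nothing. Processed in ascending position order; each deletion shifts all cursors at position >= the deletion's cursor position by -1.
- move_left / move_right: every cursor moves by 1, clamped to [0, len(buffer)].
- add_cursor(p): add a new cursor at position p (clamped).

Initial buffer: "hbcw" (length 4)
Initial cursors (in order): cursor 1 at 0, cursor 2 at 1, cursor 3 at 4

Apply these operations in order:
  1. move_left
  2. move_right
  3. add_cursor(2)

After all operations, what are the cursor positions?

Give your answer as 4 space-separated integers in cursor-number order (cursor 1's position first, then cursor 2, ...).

After op 1 (move_left): buffer="hbcw" (len 4), cursors c1@0 c2@0 c3@3, authorship ....
After op 2 (move_right): buffer="hbcw" (len 4), cursors c1@1 c2@1 c3@4, authorship ....
After op 3 (add_cursor(2)): buffer="hbcw" (len 4), cursors c1@1 c2@1 c4@2 c3@4, authorship ....

Answer: 1 1 4 2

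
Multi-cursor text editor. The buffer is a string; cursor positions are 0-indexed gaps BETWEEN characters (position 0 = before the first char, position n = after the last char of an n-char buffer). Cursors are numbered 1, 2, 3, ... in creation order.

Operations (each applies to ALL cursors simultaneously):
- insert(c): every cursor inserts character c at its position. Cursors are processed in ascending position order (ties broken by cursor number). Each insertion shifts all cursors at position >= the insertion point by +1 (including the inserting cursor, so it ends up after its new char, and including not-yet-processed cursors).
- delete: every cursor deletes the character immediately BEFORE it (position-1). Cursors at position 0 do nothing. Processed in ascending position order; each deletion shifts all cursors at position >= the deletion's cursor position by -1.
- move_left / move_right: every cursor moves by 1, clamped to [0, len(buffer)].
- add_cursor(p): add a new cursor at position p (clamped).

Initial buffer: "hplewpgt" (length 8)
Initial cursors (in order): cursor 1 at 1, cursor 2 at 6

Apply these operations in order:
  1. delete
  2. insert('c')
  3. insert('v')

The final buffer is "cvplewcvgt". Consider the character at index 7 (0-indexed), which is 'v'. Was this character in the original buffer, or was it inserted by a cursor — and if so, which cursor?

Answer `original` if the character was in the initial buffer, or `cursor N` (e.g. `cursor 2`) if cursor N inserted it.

After op 1 (delete): buffer="plewgt" (len 6), cursors c1@0 c2@4, authorship ......
After op 2 (insert('c')): buffer="cplewcgt" (len 8), cursors c1@1 c2@6, authorship 1....2..
After op 3 (insert('v')): buffer="cvplewcvgt" (len 10), cursors c1@2 c2@8, authorship 11....22..
Authorship (.=original, N=cursor N): 1 1 . . . . 2 2 . .
Index 7: author = 2

Answer: cursor 2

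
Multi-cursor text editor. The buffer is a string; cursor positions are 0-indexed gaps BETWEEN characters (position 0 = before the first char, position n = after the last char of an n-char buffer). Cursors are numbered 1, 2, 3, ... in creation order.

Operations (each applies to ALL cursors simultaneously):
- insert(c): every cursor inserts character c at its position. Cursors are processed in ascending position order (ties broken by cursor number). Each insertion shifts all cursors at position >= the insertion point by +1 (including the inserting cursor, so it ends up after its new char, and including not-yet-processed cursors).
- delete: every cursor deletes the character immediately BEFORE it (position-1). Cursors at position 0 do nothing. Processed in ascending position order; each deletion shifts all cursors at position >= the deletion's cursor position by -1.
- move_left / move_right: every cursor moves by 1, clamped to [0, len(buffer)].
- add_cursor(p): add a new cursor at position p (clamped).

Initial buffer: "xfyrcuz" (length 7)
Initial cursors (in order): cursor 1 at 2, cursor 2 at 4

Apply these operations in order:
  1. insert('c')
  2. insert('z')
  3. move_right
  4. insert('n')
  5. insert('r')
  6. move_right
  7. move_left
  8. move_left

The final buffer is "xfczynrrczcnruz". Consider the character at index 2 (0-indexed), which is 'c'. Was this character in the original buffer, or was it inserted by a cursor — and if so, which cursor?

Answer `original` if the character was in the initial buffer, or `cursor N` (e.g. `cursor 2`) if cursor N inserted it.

After op 1 (insert('c')): buffer="xfcyrccuz" (len 9), cursors c1@3 c2@6, authorship ..1..2...
After op 2 (insert('z')): buffer="xfczyrczcuz" (len 11), cursors c1@4 c2@8, authorship ..11..22...
After op 3 (move_right): buffer="xfczyrczcuz" (len 11), cursors c1@5 c2@9, authorship ..11..22...
After op 4 (insert('n')): buffer="xfczynrczcnuz" (len 13), cursors c1@6 c2@11, authorship ..11.1.22.2..
After op 5 (insert('r')): buffer="xfczynrrczcnruz" (len 15), cursors c1@7 c2@13, authorship ..11.11.22.22..
After op 6 (move_right): buffer="xfczynrrczcnruz" (len 15), cursors c1@8 c2@14, authorship ..11.11.22.22..
After op 7 (move_left): buffer="xfczynrrczcnruz" (len 15), cursors c1@7 c2@13, authorship ..11.11.22.22..
After op 8 (move_left): buffer="xfczynrrczcnruz" (len 15), cursors c1@6 c2@12, authorship ..11.11.22.22..
Authorship (.=original, N=cursor N): . . 1 1 . 1 1 . 2 2 . 2 2 . .
Index 2: author = 1

Answer: cursor 1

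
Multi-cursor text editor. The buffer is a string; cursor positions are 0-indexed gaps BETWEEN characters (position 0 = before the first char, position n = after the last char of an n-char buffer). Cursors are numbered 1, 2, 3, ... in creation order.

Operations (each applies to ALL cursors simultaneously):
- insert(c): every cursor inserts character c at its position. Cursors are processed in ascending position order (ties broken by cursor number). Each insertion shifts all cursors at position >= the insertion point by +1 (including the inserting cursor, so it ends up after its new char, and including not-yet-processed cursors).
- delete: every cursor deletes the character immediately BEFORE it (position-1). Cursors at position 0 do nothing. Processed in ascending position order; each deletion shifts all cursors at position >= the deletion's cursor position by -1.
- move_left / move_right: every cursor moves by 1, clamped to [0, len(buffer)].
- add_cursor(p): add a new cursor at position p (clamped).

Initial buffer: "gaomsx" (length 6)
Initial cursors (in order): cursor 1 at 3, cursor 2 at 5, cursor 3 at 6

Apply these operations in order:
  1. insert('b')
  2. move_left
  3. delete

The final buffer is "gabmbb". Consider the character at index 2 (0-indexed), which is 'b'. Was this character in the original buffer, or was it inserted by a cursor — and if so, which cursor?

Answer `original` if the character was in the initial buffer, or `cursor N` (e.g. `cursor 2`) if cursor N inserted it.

Answer: cursor 1

Derivation:
After op 1 (insert('b')): buffer="gaobmsbxb" (len 9), cursors c1@4 c2@7 c3@9, authorship ...1..2.3
After op 2 (move_left): buffer="gaobmsbxb" (len 9), cursors c1@3 c2@6 c3@8, authorship ...1..2.3
After op 3 (delete): buffer="gabmbb" (len 6), cursors c1@2 c2@4 c3@5, authorship ..1.23
Authorship (.=original, N=cursor N): . . 1 . 2 3
Index 2: author = 1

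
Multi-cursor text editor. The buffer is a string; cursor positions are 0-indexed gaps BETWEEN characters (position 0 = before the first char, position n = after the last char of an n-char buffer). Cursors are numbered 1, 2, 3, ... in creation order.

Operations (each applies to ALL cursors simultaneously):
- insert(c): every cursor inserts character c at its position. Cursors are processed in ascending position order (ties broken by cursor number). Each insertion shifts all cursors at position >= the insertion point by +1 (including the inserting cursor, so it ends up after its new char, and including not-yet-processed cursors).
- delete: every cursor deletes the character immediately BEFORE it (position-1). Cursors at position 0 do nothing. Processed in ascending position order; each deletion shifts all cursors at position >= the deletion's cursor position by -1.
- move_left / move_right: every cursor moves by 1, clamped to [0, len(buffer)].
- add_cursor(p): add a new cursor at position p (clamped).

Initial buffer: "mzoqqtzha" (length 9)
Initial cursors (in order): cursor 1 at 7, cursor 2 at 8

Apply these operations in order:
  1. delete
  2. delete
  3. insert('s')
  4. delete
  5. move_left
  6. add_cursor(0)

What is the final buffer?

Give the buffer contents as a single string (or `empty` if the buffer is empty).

Answer: mzoqa

Derivation:
After op 1 (delete): buffer="mzoqqta" (len 7), cursors c1@6 c2@6, authorship .......
After op 2 (delete): buffer="mzoqa" (len 5), cursors c1@4 c2@4, authorship .....
After op 3 (insert('s')): buffer="mzoqssa" (len 7), cursors c1@6 c2@6, authorship ....12.
After op 4 (delete): buffer="mzoqa" (len 5), cursors c1@4 c2@4, authorship .....
After op 5 (move_left): buffer="mzoqa" (len 5), cursors c1@3 c2@3, authorship .....
After op 6 (add_cursor(0)): buffer="mzoqa" (len 5), cursors c3@0 c1@3 c2@3, authorship .....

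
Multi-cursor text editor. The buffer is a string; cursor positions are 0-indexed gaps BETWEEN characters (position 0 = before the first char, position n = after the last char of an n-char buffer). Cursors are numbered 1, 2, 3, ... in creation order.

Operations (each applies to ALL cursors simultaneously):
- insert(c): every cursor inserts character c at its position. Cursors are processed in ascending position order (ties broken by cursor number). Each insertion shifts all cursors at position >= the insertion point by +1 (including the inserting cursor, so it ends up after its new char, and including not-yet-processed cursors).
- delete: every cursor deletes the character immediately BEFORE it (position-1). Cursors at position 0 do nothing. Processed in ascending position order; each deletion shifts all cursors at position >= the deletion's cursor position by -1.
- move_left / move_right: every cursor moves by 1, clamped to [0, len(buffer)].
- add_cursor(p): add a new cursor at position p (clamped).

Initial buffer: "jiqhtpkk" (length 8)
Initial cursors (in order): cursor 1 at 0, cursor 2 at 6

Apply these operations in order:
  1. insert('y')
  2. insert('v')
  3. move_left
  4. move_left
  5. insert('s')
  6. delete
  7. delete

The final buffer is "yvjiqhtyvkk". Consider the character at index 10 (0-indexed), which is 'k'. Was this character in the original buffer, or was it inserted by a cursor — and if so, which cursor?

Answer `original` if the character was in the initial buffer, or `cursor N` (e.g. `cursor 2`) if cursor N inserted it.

Answer: original

Derivation:
After op 1 (insert('y')): buffer="yjiqhtpykk" (len 10), cursors c1@1 c2@8, authorship 1......2..
After op 2 (insert('v')): buffer="yvjiqhtpyvkk" (len 12), cursors c1@2 c2@10, authorship 11......22..
After op 3 (move_left): buffer="yvjiqhtpyvkk" (len 12), cursors c1@1 c2@9, authorship 11......22..
After op 4 (move_left): buffer="yvjiqhtpyvkk" (len 12), cursors c1@0 c2@8, authorship 11......22..
After op 5 (insert('s')): buffer="syvjiqhtpsyvkk" (len 14), cursors c1@1 c2@10, authorship 111......222..
After op 6 (delete): buffer="yvjiqhtpyvkk" (len 12), cursors c1@0 c2@8, authorship 11......22..
After op 7 (delete): buffer="yvjiqhtyvkk" (len 11), cursors c1@0 c2@7, authorship 11.....22..
Authorship (.=original, N=cursor N): 1 1 . . . . . 2 2 . .
Index 10: author = original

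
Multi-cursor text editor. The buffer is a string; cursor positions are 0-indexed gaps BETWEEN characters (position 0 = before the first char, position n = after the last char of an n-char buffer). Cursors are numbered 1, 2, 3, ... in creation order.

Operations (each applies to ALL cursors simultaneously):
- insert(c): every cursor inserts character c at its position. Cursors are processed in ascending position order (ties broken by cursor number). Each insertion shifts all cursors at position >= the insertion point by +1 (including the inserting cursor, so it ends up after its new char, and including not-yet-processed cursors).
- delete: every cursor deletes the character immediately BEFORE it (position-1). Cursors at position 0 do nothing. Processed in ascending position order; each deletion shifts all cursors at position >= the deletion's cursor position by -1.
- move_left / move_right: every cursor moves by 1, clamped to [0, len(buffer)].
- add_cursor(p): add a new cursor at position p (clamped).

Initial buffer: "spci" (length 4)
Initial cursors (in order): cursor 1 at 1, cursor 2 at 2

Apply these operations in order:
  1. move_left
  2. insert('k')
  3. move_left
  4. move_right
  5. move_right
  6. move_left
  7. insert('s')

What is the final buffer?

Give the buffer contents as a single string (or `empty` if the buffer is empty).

Answer: ksskspci

Derivation:
After op 1 (move_left): buffer="spci" (len 4), cursors c1@0 c2@1, authorship ....
After op 2 (insert('k')): buffer="kskpci" (len 6), cursors c1@1 c2@3, authorship 1.2...
After op 3 (move_left): buffer="kskpci" (len 6), cursors c1@0 c2@2, authorship 1.2...
After op 4 (move_right): buffer="kskpci" (len 6), cursors c1@1 c2@3, authorship 1.2...
After op 5 (move_right): buffer="kskpci" (len 6), cursors c1@2 c2@4, authorship 1.2...
After op 6 (move_left): buffer="kskpci" (len 6), cursors c1@1 c2@3, authorship 1.2...
After op 7 (insert('s')): buffer="ksskspci" (len 8), cursors c1@2 c2@5, authorship 11.22...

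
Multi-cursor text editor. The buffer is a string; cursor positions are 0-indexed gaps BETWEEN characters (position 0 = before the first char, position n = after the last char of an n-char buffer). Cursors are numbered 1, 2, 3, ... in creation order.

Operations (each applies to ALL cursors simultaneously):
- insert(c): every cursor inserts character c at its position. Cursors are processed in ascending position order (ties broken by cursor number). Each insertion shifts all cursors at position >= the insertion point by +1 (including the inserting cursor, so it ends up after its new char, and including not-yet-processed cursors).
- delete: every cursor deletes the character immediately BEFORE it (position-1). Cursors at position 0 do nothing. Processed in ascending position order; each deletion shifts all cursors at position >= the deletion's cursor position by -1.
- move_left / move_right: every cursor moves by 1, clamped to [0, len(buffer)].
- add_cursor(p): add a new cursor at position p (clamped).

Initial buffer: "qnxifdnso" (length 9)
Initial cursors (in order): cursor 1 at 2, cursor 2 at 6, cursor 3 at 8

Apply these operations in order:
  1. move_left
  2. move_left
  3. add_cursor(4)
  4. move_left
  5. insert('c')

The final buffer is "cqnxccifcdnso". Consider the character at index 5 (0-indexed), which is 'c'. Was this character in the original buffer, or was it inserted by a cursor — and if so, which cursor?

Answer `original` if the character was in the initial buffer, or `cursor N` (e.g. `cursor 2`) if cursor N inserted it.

After op 1 (move_left): buffer="qnxifdnso" (len 9), cursors c1@1 c2@5 c3@7, authorship .........
After op 2 (move_left): buffer="qnxifdnso" (len 9), cursors c1@0 c2@4 c3@6, authorship .........
After op 3 (add_cursor(4)): buffer="qnxifdnso" (len 9), cursors c1@0 c2@4 c4@4 c3@6, authorship .........
After op 4 (move_left): buffer="qnxifdnso" (len 9), cursors c1@0 c2@3 c4@3 c3@5, authorship .........
After op 5 (insert('c')): buffer="cqnxccifcdnso" (len 13), cursors c1@1 c2@6 c4@6 c3@9, authorship 1...24..3....
Authorship (.=original, N=cursor N): 1 . . . 2 4 . . 3 . . . .
Index 5: author = 4

Answer: cursor 4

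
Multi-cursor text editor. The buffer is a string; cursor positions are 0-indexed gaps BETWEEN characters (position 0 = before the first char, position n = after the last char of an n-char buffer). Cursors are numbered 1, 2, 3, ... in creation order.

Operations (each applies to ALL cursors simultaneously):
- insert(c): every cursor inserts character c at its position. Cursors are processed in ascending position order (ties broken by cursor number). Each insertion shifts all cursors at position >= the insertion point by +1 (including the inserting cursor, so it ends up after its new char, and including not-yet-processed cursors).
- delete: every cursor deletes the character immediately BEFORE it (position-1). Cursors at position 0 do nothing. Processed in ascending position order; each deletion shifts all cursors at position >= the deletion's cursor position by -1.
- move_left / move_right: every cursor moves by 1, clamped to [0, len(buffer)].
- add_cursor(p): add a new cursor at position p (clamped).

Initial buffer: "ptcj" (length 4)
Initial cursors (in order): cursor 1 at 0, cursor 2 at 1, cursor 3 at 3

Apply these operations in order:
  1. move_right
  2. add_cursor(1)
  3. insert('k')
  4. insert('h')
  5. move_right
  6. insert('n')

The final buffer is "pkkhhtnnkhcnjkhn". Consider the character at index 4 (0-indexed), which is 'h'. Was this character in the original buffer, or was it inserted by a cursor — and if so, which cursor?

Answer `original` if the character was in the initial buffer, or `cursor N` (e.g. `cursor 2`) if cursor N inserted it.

Answer: cursor 4

Derivation:
After op 1 (move_right): buffer="ptcj" (len 4), cursors c1@1 c2@2 c3@4, authorship ....
After op 2 (add_cursor(1)): buffer="ptcj" (len 4), cursors c1@1 c4@1 c2@2 c3@4, authorship ....
After op 3 (insert('k')): buffer="pkktkcjk" (len 8), cursors c1@3 c4@3 c2@5 c3@8, authorship .14.2..3
After op 4 (insert('h')): buffer="pkkhhtkhcjkh" (len 12), cursors c1@5 c4@5 c2@8 c3@12, authorship .1414.22..33
After op 5 (move_right): buffer="pkkhhtkhcjkh" (len 12), cursors c1@6 c4@6 c2@9 c3@12, authorship .1414.22..33
After op 6 (insert('n')): buffer="pkkhhtnnkhcnjkhn" (len 16), cursors c1@8 c4@8 c2@12 c3@16, authorship .1414.1422.2.333
Authorship (.=original, N=cursor N): . 1 4 1 4 . 1 4 2 2 . 2 . 3 3 3
Index 4: author = 4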